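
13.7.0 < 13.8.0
True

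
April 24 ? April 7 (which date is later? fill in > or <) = >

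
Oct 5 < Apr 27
False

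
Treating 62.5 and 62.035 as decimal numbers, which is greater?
62.5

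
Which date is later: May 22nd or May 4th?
May 22nd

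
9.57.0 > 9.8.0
True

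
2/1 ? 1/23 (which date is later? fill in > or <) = >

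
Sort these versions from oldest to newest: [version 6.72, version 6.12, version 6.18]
[version 6.12, version 6.18, version 6.72]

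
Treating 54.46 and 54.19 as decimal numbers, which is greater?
54.46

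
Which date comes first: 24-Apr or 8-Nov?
24-Apr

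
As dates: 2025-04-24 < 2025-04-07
False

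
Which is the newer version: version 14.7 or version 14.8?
version 14.8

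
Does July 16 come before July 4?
No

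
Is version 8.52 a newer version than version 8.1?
Yes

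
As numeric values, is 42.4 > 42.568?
False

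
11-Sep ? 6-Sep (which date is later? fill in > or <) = >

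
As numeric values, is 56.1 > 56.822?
False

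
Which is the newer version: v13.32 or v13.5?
v13.32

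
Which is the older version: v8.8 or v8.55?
v8.8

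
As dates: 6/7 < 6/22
True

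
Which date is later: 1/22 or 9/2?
9/2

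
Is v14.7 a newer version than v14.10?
No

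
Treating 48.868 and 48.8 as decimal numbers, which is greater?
48.868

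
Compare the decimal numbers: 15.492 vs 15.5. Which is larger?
15.5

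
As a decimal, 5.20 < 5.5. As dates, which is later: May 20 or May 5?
May 20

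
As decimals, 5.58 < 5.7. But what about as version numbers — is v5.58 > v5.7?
True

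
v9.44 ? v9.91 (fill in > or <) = <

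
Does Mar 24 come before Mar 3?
No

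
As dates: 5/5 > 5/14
False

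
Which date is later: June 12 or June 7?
June 12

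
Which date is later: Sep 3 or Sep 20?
Sep 20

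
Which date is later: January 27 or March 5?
March 5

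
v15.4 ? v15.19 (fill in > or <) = <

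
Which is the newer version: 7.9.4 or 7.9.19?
7.9.19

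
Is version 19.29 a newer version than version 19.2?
Yes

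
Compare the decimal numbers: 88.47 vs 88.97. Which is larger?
88.97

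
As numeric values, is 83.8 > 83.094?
True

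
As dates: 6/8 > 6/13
False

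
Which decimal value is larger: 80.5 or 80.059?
80.5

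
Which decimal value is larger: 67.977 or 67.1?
67.977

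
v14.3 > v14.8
False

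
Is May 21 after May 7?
Yes. Day 21 comes after day 7 in May — this is a date comparison, not a decimal one (the decimal 5.21 would be smaller than 5.7).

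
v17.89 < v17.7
False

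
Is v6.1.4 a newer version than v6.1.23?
No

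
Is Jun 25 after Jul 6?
No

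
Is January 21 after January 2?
Yes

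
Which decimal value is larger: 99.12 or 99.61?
99.61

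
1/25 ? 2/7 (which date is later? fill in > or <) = <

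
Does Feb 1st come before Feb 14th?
Yes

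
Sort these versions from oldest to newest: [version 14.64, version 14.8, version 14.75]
[version 14.8, version 14.64, version 14.75]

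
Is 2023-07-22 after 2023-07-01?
Yes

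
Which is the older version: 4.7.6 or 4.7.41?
4.7.6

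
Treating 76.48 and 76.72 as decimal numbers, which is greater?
76.72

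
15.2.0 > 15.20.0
False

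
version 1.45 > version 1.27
True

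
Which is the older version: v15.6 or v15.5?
v15.5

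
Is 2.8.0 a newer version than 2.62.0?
No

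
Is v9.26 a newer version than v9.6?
Yes. Version numbers are compared segment by segment as integers, not as decimals: minor version 26 > 6, so v9.26 > v9.6 (even though the decimal 9.26 < 9.6).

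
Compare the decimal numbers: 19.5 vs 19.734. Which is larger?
19.734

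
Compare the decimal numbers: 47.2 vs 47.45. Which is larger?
47.45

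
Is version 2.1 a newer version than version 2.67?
No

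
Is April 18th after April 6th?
Yes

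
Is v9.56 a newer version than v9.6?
Yes. Version numbers are compared segment by segment as integers, not as decimals: minor version 56 > 6, so v9.56 > v9.6 (even though the decimal 9.56 < 9.6).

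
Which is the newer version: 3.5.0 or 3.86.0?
3.86.0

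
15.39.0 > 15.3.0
True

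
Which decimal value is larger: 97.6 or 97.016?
97.6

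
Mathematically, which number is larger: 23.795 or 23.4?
23.795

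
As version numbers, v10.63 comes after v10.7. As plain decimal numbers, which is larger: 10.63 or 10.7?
10.7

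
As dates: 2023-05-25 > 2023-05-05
True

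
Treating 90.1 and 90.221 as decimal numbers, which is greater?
90.221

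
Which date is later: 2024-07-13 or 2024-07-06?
2024-07-13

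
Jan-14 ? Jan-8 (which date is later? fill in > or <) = >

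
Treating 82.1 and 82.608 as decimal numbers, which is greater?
82.608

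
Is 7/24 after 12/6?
No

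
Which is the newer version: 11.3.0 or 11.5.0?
11.5.0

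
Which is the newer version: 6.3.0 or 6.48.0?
6.48.0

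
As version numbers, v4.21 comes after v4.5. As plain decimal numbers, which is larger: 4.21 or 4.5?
4.5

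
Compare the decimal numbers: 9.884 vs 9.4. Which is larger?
9.884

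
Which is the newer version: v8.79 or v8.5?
v8.79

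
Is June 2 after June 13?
No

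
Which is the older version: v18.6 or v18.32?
v18.6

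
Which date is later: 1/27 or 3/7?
3/7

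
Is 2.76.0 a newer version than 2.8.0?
Yes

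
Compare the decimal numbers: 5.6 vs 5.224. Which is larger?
5.6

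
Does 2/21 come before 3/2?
Yes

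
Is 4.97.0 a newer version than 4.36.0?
Yes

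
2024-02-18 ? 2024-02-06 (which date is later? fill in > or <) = >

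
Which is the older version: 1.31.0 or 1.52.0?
1.31.0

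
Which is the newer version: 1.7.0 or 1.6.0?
1.7.0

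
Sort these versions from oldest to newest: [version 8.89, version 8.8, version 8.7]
[version 8.7, version 8.8, version 8.89]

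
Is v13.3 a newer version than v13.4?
No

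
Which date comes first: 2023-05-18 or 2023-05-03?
2023-05-03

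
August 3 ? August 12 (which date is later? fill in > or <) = <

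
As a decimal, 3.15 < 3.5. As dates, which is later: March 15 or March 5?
March 15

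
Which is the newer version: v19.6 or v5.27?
v19.6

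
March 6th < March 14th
True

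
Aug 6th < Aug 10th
True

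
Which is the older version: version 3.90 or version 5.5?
version 3.90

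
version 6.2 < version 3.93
False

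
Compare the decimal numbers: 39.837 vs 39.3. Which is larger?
39.837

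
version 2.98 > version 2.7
True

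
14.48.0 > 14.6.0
True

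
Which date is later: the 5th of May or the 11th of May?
the 11th of May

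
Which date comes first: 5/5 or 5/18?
5/5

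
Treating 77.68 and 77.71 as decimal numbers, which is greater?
77.71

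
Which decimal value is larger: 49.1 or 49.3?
49.3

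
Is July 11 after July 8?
Yes. Day 11 comes after day 8 in July — this is a date comparison, not a decimal one (the decimal 7.11 would be smaller than 7.8).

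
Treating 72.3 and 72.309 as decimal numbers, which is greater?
72.309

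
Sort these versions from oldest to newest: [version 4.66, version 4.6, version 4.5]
[version 4.5, version 4.6, version 4.66]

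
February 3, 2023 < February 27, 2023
True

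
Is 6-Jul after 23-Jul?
No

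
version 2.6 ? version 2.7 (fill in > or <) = <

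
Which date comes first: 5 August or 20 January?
20 January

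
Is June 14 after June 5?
Yes. Day 14 comes after day 5 in June — this is a date comparison, not a decimal one (the decimal 6.14 would be smaller than 6.5).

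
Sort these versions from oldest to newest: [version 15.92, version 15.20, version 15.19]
[version 15.19, version 15.20, version 15.92]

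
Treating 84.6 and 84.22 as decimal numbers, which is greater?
84.6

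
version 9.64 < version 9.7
False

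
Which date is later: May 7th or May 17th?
May 17th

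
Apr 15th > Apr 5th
True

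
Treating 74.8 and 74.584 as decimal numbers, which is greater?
74.8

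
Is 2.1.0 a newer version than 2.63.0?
No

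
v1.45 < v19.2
True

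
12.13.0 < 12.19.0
True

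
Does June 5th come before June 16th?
Yes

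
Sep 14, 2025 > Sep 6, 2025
True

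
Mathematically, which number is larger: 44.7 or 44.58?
44.7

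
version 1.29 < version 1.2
False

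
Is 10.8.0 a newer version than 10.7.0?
Yes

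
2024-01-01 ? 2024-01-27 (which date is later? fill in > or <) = <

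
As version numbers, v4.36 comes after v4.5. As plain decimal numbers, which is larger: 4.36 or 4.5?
4.5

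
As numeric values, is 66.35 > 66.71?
False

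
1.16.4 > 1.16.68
False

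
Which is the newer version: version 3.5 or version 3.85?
version 3.85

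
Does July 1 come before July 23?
Yes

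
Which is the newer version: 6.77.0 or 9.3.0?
9.3.0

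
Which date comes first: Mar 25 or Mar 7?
Mar 7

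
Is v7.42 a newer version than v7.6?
Yes. Version numbers are compared segment by segment as integers, not as decimals: minor version 42 > 6, so v7.42 > v7.6 (even though the decimal 7.42 < 7.6).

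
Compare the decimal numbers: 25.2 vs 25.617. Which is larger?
25.617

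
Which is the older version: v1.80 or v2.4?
v1.80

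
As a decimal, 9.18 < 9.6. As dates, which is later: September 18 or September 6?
September 18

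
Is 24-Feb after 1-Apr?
No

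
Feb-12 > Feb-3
True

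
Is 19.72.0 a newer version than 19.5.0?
Yes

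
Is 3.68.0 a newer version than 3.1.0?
Yes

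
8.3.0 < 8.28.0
True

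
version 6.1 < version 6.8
True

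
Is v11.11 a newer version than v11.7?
Yes. Version numbers are compared segment by segment as integers, not as decimals: minor version 11 > 7, so v11.11 > v11.7 (even though the decimal 11.11 < 11.7).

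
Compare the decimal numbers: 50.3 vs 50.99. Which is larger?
50.99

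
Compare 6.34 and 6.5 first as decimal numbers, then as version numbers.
As decimals: 6.34 < 6.5. As versions: v6.34 > v6.5 (minor version 34 > 5).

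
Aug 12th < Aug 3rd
False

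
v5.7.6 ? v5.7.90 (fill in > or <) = <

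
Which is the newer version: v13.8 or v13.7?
v13.8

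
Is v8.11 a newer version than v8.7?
Yes. Version numbers are compared segment by segment as integers, not as decimals: minor version 11 > 7, so v8.11 > v8.7 (even though the decimal 8.11 < 8.7).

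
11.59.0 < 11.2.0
False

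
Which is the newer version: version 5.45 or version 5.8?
version 5.45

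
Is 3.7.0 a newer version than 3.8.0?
No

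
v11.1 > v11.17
False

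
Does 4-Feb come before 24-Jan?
No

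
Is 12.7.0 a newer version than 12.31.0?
No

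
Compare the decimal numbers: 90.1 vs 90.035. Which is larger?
90.1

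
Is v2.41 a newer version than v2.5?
Yes. Version numbers are compared segment by segment as integers, not as decimals: minor version 41 > 5, so v2.41 > v2.5 (even though the decimal 2.41 < 2.5).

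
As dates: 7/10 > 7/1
True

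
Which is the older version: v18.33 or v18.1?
v18.1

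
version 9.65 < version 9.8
False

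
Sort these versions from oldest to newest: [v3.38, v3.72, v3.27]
[v3.27, v3.38, v3.72]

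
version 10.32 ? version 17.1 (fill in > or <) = <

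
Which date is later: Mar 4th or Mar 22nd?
Mar 22nd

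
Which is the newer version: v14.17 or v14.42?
v14.42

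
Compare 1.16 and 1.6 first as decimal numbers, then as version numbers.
As decimals: 1.16 < 1.6. As versions: v1.16 > v1.6 (minor version 16 > 6).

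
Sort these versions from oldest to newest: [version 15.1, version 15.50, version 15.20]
[version 15.1, version 15.20, version 15.50]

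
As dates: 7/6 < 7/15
True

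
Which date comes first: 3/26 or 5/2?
3/26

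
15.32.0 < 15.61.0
True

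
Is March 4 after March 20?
No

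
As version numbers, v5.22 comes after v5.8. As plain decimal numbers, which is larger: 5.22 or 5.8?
5.8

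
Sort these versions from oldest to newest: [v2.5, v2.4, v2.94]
[v2.4, v2.5, v2.94]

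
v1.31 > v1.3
True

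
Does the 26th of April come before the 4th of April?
No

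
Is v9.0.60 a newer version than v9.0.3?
Yes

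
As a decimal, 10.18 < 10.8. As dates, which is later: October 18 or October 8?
October 18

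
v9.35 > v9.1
True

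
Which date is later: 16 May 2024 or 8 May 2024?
16 May 2024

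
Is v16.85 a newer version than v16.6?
Yes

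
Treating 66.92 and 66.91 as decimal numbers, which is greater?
66.92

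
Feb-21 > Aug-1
False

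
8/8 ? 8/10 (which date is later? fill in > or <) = <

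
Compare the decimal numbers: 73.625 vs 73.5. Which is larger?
73.625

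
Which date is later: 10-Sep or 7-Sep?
10-Sep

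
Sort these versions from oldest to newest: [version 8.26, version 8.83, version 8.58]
[version 8.26, version 8.58, version 8.83]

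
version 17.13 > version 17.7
True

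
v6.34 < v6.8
False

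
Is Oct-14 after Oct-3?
Yes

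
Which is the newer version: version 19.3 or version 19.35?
version 19.35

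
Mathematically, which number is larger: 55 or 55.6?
55.6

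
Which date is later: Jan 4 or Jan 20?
Jan 20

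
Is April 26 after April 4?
Yes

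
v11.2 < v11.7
True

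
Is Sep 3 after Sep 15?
No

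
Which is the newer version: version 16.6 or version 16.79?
version 16.79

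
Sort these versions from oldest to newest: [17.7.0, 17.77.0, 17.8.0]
[17.7.0, 17.8.0, 17.77.0]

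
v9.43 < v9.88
True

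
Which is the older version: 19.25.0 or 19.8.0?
19.8.0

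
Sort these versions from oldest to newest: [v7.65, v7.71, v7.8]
[v7.8, v7.65, v7.71]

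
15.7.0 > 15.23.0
False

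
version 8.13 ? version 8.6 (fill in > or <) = >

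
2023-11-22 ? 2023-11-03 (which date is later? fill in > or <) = >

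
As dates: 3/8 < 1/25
False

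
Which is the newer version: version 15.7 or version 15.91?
version 15.91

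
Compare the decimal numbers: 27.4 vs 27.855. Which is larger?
27.855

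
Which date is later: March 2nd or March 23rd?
March 23rd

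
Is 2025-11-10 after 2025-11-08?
Yes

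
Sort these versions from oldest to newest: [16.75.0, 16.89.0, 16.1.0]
[16.1.0, 16.75.0, 16.89.0]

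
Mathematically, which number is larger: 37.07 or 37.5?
37.5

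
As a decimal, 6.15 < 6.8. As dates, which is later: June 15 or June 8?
June 15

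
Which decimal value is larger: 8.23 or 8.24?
8.24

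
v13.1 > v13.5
False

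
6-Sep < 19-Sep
True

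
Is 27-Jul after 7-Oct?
No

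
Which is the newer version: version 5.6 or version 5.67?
version 5.67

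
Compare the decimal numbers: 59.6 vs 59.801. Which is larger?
59.801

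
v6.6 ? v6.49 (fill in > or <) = <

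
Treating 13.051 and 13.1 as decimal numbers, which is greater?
13.1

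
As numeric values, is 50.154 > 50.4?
False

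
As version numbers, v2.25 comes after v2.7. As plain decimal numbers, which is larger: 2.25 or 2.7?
2.7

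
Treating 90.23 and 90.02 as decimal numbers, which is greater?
90.23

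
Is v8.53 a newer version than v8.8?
Yes. Version numbers are compared segment by segment as integers, not as decimals: minor version 53 > 8, so v8.53 > v8.8 (even though the decimal 8.53 < 8.8).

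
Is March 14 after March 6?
Yes. Day 14 comes after day 6 in March — this is a date comparison, not a decimal one (the decimal 3.14 would be smaller than 3.6).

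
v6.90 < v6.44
False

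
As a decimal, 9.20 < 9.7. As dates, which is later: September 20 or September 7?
September 20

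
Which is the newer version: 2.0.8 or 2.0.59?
2.0.59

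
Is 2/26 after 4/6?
No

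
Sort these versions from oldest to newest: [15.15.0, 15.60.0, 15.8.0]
[15.8.0, 15.15.0, 15.60.0]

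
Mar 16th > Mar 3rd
True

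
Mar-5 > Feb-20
True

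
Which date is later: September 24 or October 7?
October 7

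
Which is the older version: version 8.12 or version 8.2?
version 8.2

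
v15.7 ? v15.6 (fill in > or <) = >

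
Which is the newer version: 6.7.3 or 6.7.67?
6.7.67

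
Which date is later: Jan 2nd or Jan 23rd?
Jan 23rd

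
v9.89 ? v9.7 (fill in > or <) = >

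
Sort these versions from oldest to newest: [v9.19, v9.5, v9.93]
[v9.5, v9.19, v9.93]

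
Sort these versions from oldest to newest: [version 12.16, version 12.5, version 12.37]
[version 12.5, version 12.16, version 12.37]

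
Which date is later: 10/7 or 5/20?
10/7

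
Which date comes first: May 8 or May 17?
May 8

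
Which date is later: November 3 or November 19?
November 19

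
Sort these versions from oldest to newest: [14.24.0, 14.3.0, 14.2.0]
[14.2.0, 14.3.0, 14.24.0]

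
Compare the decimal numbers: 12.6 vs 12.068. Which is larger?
12.6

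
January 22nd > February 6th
False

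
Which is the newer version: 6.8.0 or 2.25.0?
6.8.0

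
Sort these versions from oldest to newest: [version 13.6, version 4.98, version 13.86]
[version 4.98, version 13.6, version 13.86]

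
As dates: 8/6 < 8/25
True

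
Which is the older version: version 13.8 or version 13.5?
version 13.5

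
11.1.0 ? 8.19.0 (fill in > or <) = >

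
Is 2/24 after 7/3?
No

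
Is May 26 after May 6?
Yes. Day 26 comes after day 6 in May — this is a date comparison, not a decimal one (the decimal 5.26 would be smaller than 5.6).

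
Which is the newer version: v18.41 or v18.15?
v18.41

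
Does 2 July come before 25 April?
No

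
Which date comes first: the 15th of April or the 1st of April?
the 1st of April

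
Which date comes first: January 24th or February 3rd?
January 24th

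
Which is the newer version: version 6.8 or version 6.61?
version 6.61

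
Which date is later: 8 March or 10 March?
10 March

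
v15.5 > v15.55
False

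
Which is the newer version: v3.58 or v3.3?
v3.58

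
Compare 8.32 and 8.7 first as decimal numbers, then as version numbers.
As decimals: 8.32 < 8.7. As versions: v8.32 > v8.7 (minor version 32 > 7).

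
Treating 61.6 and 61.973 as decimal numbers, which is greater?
61.973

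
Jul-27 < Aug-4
True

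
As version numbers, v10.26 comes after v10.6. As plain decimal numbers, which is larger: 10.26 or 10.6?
10.6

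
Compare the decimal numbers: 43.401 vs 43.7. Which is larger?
43.7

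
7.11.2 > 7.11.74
False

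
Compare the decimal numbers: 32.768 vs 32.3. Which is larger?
32.768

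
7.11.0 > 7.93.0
False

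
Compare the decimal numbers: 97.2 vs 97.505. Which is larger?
97.505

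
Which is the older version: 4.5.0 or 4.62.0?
4.5.0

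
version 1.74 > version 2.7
False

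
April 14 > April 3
True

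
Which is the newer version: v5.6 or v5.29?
v5.29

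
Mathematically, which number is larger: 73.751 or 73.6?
73.751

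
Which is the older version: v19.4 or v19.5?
v19.4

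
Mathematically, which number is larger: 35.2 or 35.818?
35.818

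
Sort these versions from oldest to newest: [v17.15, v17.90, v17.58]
[v17.15, v17.58, v17.90]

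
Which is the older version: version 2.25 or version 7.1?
version 2.25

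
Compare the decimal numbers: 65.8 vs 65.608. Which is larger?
65.8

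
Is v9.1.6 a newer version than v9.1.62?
No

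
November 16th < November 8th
False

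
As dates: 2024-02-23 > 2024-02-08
True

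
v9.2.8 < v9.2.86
True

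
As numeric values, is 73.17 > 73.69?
False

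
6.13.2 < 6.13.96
True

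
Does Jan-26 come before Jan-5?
No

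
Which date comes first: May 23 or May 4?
May 4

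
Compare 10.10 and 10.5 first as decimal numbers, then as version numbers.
As decimals: 10.10 < 10.5. As versions: v10.10 > v10.5 (minor version 10 > 5).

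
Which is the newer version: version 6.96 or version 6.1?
version 6.96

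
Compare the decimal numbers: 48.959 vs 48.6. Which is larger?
48.959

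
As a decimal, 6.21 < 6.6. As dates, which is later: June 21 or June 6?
June 21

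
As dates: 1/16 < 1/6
False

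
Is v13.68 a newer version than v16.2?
No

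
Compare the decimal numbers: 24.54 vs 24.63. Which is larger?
24.63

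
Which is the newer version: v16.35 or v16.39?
v16.39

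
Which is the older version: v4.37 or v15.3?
v4.37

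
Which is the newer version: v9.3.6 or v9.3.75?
v9.3.75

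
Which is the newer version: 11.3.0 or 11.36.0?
11.36.0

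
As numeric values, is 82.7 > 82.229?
True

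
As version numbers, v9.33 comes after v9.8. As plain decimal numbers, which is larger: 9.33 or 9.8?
9.8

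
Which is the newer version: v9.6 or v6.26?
v9.6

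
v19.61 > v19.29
True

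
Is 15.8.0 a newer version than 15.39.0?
No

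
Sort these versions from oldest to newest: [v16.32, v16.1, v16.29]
[v16.1, v16.29, v16.32]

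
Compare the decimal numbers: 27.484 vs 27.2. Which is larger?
27.484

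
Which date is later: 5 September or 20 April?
5 September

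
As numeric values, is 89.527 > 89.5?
True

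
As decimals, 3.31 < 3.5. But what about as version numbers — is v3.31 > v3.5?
True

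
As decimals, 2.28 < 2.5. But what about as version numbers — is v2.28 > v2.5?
True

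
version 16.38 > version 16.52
False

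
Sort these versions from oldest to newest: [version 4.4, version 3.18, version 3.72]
[version 3.18, version 3.72, version 4.4]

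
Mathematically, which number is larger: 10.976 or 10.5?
10.976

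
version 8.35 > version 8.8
True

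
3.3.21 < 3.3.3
False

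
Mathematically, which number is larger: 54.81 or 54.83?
54.83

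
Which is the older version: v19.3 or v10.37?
v10.37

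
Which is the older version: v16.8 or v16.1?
v16.1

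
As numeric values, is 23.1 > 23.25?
False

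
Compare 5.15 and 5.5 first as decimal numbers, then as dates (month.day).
As decimals: 5.15 < 5.5. As dates: 5/15 is later than 5/5 (day 15 > day 5).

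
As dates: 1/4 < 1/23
True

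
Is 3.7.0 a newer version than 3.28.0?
No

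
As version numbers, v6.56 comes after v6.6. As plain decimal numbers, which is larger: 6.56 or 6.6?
6.6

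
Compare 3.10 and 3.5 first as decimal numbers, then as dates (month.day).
As decimals: 3.10 < 3.5. As dates: 3/10 is later than 3/5 (day 10 > day 5).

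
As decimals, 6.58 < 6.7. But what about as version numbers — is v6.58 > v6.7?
True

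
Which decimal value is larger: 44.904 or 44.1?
44.904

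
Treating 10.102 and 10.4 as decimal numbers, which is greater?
10.4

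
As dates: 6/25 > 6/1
True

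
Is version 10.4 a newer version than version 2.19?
Yes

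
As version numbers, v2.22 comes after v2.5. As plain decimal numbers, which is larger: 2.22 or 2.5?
2.5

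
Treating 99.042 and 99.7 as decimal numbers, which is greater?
99.7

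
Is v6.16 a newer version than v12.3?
No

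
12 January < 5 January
False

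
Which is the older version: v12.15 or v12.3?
v12.3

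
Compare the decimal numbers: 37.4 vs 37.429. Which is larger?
37.429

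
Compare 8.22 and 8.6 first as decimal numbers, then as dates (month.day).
As decimals: 8.22 < 8.6. As dates: 8/22 is later than 8/6 (day 22 > day 6).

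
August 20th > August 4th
True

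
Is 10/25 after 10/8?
Yes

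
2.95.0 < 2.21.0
False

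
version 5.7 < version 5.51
True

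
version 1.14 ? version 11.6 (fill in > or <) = <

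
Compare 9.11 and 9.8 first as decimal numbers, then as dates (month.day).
As decimals: 9.11 < 9.8. As dates: 9/11 is later than 9/8 (day 11 > day 8).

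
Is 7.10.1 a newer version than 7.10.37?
No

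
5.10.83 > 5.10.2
True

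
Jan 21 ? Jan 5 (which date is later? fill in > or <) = >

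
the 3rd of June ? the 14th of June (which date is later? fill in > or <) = <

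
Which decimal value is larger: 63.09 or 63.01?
63.09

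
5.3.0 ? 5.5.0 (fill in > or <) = <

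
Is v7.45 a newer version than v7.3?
Yes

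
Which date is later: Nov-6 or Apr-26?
Nov-6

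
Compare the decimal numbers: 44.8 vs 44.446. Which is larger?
44.8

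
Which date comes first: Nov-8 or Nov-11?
Nov-8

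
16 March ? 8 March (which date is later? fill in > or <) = >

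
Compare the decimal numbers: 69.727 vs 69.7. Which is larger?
69.727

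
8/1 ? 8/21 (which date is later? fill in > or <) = <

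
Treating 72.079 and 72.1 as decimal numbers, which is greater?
72.1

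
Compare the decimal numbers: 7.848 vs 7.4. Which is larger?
7.848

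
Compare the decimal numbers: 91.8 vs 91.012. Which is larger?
91.8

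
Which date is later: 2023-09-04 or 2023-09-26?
2023-09-26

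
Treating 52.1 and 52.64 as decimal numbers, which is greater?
52.64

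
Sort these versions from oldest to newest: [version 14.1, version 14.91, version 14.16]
[version 14.1, version 14.16, version 14.91]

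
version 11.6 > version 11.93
False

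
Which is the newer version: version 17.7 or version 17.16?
version 17.16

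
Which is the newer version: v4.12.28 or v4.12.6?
v4.12.28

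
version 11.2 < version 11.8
True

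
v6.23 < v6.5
False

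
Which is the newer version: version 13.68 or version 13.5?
version 13.68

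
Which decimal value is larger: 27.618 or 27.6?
27.618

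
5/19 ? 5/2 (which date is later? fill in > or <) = >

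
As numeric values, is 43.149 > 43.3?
False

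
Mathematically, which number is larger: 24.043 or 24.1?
24.1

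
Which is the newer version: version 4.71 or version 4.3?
version 4.71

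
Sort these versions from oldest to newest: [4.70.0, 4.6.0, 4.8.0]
[4.6.0, 4.8.0, 4.70.0]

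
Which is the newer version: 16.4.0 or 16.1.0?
16.4.0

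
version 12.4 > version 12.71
False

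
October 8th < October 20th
True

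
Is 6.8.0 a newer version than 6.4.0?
Yes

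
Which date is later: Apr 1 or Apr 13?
Apr 13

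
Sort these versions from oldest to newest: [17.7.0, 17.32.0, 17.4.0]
[17.4.0, 17.7.0, 17.32.0]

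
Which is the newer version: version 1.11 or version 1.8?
version 1.11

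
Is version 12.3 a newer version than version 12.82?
No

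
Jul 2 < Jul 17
True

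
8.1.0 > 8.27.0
False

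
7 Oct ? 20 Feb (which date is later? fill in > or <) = >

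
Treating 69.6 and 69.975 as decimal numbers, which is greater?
69.975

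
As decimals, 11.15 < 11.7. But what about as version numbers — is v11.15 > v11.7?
True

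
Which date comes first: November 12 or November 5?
November 5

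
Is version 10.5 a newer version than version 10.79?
No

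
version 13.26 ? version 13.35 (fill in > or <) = <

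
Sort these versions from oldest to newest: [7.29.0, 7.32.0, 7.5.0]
[7.5.0, 7.29.0, 7.32.0]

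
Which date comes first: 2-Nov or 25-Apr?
25-Apr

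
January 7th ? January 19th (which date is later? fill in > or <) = <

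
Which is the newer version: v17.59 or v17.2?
v17.59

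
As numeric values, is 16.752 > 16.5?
True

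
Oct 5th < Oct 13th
True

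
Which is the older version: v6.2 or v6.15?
v6.2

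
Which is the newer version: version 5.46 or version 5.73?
version 5.73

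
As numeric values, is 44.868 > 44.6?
True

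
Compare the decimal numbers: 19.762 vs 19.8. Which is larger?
19.8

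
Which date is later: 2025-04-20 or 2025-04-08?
2025-04-20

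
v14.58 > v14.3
True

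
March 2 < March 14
True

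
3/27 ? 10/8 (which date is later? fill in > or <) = <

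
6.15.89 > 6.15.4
True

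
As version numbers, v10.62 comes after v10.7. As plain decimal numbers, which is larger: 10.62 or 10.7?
10.7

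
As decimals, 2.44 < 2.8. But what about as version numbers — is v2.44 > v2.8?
True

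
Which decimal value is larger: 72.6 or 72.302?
72.6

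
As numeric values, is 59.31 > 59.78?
False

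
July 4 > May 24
True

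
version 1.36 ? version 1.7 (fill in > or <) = >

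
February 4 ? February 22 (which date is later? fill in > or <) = <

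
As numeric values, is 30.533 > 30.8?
False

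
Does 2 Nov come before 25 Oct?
No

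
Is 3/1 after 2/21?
Yes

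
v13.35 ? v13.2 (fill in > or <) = >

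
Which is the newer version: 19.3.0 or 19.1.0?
19.3.0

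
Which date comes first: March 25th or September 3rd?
March 25th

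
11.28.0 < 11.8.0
False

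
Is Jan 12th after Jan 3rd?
Yes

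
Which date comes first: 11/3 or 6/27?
6/27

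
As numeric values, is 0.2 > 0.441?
False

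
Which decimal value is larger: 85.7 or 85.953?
85.953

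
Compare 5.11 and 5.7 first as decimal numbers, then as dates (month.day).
As decimals: 5.11 < 5.7. As dates: 5/11 is later than 5/7 (day 11 > day 7).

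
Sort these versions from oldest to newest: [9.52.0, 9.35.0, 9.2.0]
[9.2.0, 9.35.0, 9.52.0]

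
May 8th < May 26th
True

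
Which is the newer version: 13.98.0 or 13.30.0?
13.98.0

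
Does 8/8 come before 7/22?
No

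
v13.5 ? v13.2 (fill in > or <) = >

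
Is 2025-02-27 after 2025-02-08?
Yes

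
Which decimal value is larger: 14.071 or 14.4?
14.4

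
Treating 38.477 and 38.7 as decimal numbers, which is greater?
38.7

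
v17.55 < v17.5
False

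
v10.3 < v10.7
True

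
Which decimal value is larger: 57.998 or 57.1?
57.998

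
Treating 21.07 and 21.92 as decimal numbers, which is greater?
21.92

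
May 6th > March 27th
True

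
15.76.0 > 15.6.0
True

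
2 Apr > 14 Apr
False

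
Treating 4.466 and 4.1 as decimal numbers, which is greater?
4.466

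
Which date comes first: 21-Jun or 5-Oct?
21-Jun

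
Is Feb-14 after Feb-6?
Yes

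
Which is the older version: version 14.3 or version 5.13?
version 5.13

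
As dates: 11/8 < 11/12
True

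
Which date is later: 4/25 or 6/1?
6/1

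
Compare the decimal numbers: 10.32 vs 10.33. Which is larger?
10.33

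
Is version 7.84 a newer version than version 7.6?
Yes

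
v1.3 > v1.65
False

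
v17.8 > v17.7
True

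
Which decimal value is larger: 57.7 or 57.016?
57.7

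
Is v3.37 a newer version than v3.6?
Yes. Version numbers are compared segment by segment as integers, not as decimals: minor version 37 > 6, so v3.37 > v3.6 (even though the decimal 3.37 < 3.6).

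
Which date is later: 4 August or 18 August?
18 August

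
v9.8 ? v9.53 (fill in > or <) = <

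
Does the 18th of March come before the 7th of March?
No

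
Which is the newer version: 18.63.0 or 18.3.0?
18.63.0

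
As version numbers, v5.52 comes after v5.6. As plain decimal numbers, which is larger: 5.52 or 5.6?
5.6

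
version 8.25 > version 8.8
True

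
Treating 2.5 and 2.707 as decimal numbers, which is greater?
2.707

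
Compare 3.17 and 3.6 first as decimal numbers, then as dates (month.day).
As decimals: 3.17 < 3.6. As dates: 3/17 is later than 3/6 (day 17 > day 6).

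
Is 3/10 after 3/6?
Yes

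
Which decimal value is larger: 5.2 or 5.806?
5.806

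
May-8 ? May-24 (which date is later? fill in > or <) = <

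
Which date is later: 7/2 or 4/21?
7/2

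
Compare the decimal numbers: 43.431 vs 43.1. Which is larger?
43.431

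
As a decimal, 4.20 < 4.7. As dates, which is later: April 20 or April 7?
April 20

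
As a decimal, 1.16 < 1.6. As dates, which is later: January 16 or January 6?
January 16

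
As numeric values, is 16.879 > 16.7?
True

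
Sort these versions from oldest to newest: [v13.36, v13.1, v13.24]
[v13.1, v13.24, v13.36]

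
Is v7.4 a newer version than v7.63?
No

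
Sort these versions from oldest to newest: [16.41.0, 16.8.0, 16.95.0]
[16.8.0, 16.41.0, 16.95.0]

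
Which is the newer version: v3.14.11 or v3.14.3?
v3.14.11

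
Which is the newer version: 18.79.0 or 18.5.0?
18.79.0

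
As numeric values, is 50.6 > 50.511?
True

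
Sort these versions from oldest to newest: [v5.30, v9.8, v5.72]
[v5.30, v5.72, v9.8]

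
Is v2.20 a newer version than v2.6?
Yes. Version numbers are compared segment by segment as integers, not as decimals: minor version 20 > 6, so v2.20 > v2.6 (even though the decimal 2.20 < 2.6).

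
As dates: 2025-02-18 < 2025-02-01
False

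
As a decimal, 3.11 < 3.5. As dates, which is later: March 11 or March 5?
March 11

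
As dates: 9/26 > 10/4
False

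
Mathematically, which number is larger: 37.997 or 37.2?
37.997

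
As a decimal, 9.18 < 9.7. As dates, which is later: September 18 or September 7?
September 18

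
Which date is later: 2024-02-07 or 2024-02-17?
2024-02-17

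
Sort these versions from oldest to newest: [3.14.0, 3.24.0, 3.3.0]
[3.3.0, 3.14.0, 3.24.0]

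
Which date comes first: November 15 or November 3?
November 3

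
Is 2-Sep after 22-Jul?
Yes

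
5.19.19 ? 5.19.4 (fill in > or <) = >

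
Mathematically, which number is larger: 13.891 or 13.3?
13.891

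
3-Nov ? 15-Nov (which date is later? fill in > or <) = <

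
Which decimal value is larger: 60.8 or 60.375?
60.8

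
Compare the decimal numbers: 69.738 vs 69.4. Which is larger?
69.738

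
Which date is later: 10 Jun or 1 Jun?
10 Jun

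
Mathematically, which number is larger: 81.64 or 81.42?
81.64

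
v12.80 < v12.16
False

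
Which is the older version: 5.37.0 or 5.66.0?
5.37.0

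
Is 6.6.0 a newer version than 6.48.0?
No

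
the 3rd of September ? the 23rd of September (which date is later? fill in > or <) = <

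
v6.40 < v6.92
True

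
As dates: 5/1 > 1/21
True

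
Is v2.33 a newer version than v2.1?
Yes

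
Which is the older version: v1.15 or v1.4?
v1.4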